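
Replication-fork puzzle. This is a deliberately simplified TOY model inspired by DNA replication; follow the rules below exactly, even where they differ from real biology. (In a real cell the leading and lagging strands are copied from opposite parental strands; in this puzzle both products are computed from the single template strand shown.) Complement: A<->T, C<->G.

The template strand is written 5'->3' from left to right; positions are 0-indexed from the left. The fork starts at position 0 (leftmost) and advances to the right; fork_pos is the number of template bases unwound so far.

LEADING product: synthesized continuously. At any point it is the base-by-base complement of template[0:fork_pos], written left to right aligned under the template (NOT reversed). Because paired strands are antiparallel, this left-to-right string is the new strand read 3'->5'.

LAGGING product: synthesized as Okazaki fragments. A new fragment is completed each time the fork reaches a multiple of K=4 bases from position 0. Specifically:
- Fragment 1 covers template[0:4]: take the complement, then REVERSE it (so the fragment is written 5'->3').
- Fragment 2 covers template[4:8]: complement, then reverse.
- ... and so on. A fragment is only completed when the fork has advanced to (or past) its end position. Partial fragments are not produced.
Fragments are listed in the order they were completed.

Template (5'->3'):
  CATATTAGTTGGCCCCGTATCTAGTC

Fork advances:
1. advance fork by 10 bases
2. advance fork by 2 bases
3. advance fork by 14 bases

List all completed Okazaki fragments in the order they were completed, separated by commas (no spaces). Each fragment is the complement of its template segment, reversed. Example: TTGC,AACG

Answer: TATG,CTAA,CCAA,GGGG,ATAC,CTAG

Derivation:
Step 1: advance 10 -> fork_pos = 0 + 10 = 10. Reached multiple(s) of 4: 4, 8 -> fragments 1-2 completed (2 total).
Step 2: advance 2 -> fork_pos = 10 + 2 = 12. Reached multiple(s) of 4: 12 -> fragment 3 completed (3 total).
Step 3: advance 14 -> fork_pos = 12 + 14 = 26. Reached multiple(s) of 4: 16, 20, 24 -> fragments 4-6 completed (6 total).
Final fork_pos = 26, so 6 fragment(s) are complete. Build each: template segment -> complement -> reverse.
Fragment 1: template[0:4] = CATA -> complement GTAT -> reversed TATG
Fragment 2: template[4:8] = TTAG -> complement AATC -> reversed CTAA
Fragment 3: template[8:12] = TTGG -> complement AACC -> reversed CCAA
Fragment 4: template[12:16] = CCCC -> complement GGGG -> reversed GGGG
Fragment 5: template[16:20] = GTAT -> complement CATA -> reversed ATAC
Fragment 6: template[20:24] = CTAG -> complement GATC -> reversed CTAG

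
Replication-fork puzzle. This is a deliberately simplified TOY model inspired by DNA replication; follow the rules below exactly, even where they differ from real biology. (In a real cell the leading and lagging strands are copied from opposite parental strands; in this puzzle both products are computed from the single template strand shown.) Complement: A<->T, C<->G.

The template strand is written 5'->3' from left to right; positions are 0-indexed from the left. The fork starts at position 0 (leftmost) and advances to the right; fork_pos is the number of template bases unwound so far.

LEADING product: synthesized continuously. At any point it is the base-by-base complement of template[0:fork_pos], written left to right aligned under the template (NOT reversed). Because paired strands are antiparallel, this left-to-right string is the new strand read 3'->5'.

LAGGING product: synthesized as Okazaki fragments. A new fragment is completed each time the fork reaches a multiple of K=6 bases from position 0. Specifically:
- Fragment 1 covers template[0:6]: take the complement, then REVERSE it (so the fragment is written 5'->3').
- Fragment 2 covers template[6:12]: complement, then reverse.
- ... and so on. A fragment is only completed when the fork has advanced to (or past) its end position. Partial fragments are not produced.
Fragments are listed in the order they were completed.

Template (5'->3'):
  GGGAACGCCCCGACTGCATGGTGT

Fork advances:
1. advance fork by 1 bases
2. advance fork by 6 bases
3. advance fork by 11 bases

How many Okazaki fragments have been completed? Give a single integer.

Step 1: advance 1 -> fork_pos = 0 + 1 = 1. Next multiple of 6 is 6 (not reached); still 0 fragment(s).
Step 2: advance 6 -> fork_pos = 1 + 6 = 7. Reached multiple(s) of 6: 6 -> fragment 1 completed (1 total).
Step 3: advance 11 -> fork_pos = 7 + 11 = 18. Reached multiple(s) of 6: 12, 18 -> fragments 2-3 completed (3 total).
Check: final fork_pos = 18; the multiples of 6 that are <= 18 are 6..18 -> 18 // 6 = 3 completed fragment(s).

Answer: 3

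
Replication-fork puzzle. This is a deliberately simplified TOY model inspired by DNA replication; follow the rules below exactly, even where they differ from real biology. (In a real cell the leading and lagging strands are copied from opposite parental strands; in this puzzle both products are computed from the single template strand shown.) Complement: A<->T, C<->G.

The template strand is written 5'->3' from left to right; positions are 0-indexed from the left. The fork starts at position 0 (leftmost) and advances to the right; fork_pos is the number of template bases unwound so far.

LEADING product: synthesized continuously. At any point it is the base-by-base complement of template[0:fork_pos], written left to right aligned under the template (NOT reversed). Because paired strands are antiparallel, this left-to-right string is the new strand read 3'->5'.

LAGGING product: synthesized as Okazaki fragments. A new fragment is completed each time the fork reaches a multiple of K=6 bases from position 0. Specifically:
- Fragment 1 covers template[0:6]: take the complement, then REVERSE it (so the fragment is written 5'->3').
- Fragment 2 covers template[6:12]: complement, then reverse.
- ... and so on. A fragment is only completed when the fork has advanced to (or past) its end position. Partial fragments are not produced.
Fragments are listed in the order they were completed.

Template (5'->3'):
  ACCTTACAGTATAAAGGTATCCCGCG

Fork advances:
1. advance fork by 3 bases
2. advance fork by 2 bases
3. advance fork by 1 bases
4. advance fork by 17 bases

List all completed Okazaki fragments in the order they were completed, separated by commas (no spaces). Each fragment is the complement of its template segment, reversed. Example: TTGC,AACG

Step 1: advance 3 -> fork_pos = 0 + 3 = 3. Next multiple of 6 is 6 (not reached); still 0 fragment(s).
Step 2: advance 2 -> fork_pos = 3 + 2 = 5. Next multiple of 6 is 6 (not reached); still 0 fragment(s).
Step 3: advance 1 -> fork_pos = 5 + 1 = 6. Reached multiple(s) of 6: 6 -> fragment 1 completed (1 total).
Step 4: advance 17 -> fork_pos = 6 + 17 = 23. Reached multiple(s) of 6: 12, 18 -> fragments 2-3 completed (3 total).
Final fork_pos = 23, so 3 fragment(s) are complete. Build each: template segment -> complement -> reverse.
Fragment 1: template[0:6] = ACCTTA -> complement TGGAAT -> reversed TAAGGT
Fragment 2: template[6:12] = CAGTAT -> complement GTCATA -> reversed ATACTG
Fragment 3: template[12:18] = AAAGGT -> complement TTTCCA -> reversed ACCTTT

Answer: TAAGGT,ATACTG,ACCTTT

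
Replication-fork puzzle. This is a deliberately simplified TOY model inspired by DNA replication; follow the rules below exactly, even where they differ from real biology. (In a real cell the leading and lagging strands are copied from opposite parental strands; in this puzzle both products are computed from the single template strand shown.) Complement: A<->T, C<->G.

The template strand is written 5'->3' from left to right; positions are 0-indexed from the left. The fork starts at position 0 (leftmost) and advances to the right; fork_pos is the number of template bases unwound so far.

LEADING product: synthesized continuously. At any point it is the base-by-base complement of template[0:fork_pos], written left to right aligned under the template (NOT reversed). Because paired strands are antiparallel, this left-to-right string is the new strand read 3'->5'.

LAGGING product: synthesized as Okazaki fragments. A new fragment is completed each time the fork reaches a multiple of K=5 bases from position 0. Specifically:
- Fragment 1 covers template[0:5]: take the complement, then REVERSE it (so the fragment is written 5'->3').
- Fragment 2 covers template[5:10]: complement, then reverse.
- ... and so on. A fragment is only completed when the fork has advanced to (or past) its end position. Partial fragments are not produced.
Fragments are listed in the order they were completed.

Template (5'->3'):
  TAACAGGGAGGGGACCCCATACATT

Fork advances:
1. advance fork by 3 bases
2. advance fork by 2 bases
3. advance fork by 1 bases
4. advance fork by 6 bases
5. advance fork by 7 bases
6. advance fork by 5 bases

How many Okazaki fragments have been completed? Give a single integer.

Answer: 4

Derivation:
Step 1: advance 3 -> fork_pos = 0 + 3 = 3. Next multiple of 5 is 5 (not reached); still 0 fragment(s).
Step 2: advance 2 -> fork_pos = 3 + 2 = 5. Reached multiple(s) of 5: 5 -> fragment 1 completed (1 total).
Step 3: advance 1 -> fork_pos = 5 + 1 = 6. Next multiple of 5 is 10 (not reached); still 1 fragment(s).
Step 4: advance 6 -> fork_pos = 6 + 6 = 12. Reached multiple(s) of 5: 10 -> fragment 2 completed (2 total).
Step 5: advance 7 -> fork_pos = 12 + 7 = 19. Reached multiple(s) of 5: 15 -> fragment 3 completed (3 total).
Step 6: advance 5 -> fork_pos = 19 + 5 = 24. Reached multiple(s) of 5: 20 -> fragment 4 completed (4 total).
Check: final fork_pos = 24; the multiples of 5 that are <= 24 are 5..20 -> 24 // 5 = 4 completed fragment(s).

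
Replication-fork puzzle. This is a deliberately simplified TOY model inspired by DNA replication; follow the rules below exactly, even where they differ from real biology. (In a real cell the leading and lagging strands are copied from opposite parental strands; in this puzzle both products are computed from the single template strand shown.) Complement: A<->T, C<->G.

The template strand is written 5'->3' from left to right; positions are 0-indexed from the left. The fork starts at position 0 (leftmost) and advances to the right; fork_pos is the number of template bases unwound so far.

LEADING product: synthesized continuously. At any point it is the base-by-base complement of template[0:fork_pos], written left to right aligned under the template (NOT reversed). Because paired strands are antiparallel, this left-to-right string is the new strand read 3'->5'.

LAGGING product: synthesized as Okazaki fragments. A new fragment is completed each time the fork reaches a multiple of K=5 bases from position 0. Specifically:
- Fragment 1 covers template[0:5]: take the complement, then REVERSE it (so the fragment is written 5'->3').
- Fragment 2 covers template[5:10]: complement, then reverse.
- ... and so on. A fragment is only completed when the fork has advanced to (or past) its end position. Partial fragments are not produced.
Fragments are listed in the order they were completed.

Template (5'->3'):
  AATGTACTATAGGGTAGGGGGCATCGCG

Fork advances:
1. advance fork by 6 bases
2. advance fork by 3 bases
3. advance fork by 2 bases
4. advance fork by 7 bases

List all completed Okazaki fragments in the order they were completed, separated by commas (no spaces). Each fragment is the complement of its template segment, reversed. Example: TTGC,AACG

Step 1: advance 6 -> fork_pos = 0 + 6 = 6. Reached multiple(s) of 5: 5 -> fragment 1 completed (1 total).
Step 2: advance 3 -> fork_pos = 6 + 3 = 9. Next multiple of 5 is 10 (not reached); still 1 fragment(s).
Step 3: advance 2 -> fork_pos = 9 + 2 = 11. Reached multiple(s) of 5: 10 -> fragment 2 completed (2 total).
Step 4: advance 7 -> fork_pos = 11 + 7 = 18. Reached multiple(s) of 5: 15 -> fragment 3 completed (3 total).
Final fork_pos = 18, so 3 fragment(s) are complete. Build each: template segment -> complement -> reverse.
Fragment 1: template[0:5] = AATGT -> complement TTACA -> reversed ACATT
Fragment 2: template[5:10] = ACTAT -> complement TGATA -> reversed ATAGT
Fragment 3: template[10:15] = AGGGT -> complement TCCCA -> reversed ACCCT

Answer: ACATT,ATAGT,ACCCT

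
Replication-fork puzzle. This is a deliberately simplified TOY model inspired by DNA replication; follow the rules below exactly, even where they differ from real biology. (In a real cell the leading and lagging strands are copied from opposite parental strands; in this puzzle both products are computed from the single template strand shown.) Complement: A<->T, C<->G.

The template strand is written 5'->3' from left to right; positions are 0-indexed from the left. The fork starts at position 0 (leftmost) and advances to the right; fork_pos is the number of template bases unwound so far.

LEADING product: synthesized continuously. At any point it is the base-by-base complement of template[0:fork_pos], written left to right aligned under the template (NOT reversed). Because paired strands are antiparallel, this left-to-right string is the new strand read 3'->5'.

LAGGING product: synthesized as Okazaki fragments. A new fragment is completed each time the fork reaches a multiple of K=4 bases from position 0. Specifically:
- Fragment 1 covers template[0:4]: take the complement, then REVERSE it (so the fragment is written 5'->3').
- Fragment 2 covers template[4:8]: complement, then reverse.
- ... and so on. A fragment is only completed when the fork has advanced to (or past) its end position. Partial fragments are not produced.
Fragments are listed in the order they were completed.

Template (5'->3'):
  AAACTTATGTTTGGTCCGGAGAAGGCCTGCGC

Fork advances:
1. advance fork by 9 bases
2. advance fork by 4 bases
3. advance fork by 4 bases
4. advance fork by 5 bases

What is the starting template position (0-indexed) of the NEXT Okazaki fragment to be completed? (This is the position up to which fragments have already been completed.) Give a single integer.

Step 1: advance 9 -> fork_pos = 0 + 9 = 9. Reached multiple(s) of 4: 4, 8 -> fragments 1-2 completed (2 total).
Step 2: advance 4 -> fork_pos = 9 + 4 = 13. Reached multiple(s) of 4: 12 -> fragment 3 completed (3 total).
Step 3: advance 4 -> fork_pos = 13 + 4 = 17. Reached multiple(s) of 4: 16 -> fragment 4 completed (4 total).
Step 4: advance 5 -> fork_pos = 17 + 5 = 22. Reached multiple(s) of 4: 20 -> fragment 5 completed (5 total).
5 fragment(s) completed, covering template[0:20] (5 x 4 = 20). The next fragment, fragment 6, covers template[20:24], so it starts at position 20.

Answer: 20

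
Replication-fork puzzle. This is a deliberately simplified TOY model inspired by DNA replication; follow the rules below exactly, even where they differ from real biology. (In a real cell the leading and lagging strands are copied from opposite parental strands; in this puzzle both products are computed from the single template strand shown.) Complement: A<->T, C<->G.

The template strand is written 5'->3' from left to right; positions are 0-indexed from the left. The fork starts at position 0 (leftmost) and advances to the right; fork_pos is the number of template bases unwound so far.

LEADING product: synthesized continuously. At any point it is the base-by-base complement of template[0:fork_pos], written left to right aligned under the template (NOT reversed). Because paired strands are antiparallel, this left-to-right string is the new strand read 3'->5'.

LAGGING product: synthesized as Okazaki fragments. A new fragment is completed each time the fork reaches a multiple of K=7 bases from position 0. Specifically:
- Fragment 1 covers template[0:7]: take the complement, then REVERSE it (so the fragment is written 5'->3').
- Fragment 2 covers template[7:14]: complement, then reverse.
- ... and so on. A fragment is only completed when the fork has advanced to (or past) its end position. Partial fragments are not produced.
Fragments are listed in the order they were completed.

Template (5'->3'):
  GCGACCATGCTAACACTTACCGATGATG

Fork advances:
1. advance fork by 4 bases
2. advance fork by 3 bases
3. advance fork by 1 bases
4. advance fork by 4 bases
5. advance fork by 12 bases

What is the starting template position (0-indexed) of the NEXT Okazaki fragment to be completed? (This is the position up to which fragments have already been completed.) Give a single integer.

Answer: 21

Derivation:
Step 1: advance 4 -> fork_pos = 0 + 4 = 4. Next multiple of 7 is 7 (not reached); still 0 fragment(s).
Step 2: advance 3 -> fork_pos = 4 + 3 = 7. Reached multiple(s) of 7: 7 -> fragment 1 completed (1 total).
Step 3: advance 1 -> fork_pos = 7 + 1 = 8. Next multiple of 7 is 14 (not reached); still 1 fragment(s).
Step 4: advance 4 -> fork_pos = 8 + 4 = 12. Next multiple of 7 is 14 (not reached); still 1 fragment(s).
Step 5: advance 12 -> fork_pos = 12 + 12 = 24. Reached multiple(s) of 7: 14, 21 -> fragments 2-3 completed (3 total).
3 fragment(s) completed, covering template[0:21] (3 x 7 = 21). The next fragment, fragment 4, covers template[21:28], so it starts at position 21.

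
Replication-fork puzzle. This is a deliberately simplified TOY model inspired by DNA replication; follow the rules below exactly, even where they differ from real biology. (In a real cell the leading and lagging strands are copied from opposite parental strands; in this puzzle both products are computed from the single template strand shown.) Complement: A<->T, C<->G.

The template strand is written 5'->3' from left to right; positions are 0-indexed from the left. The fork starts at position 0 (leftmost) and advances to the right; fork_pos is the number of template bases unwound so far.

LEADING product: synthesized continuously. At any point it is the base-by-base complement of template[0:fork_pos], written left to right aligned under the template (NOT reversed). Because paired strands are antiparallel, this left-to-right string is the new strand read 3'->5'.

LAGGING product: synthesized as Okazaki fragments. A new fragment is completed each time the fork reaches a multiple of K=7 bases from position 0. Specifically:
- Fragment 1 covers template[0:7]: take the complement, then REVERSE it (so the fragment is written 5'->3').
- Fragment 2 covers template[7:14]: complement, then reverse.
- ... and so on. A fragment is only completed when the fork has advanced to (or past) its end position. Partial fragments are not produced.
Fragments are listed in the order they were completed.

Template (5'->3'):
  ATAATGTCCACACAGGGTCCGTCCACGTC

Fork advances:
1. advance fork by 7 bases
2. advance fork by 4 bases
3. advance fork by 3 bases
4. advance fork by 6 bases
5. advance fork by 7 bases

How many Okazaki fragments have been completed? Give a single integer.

Answer: 3

Derivation:
Step 1: advance 7 -> fork_pos = 0 + 7 = 7. Reached multiple(s) of 7: 7 -> fragment 1 completed (1 total).
Step 2: advance 4 -> fork_pos = 7 + 4 = 11. Next multiple of 7 is 14 (not reached); still 1 fragment(s).
Step 3: advance 3 -> fork_pos = 11 + 3 = 14. Reached multiple(s) of 7: 14 -> fragment 2 completed (2 total).
Step 4: advance 6 -> fork_pos = 14 + 6 = 20. Next multiple of 7 is 21 (not reached); still 2 fragment(s).
Step 5: advance 7 -> fork_pos = 20 + 7 = 27. Reached multiple(s) of 7: 21 -> fragment 3 completed (3 total).
Check: final fork_pos = 27; the multiples of 7 that are <= 27 are 7..21 -> 27 // 7 = 3 completed fragment(s).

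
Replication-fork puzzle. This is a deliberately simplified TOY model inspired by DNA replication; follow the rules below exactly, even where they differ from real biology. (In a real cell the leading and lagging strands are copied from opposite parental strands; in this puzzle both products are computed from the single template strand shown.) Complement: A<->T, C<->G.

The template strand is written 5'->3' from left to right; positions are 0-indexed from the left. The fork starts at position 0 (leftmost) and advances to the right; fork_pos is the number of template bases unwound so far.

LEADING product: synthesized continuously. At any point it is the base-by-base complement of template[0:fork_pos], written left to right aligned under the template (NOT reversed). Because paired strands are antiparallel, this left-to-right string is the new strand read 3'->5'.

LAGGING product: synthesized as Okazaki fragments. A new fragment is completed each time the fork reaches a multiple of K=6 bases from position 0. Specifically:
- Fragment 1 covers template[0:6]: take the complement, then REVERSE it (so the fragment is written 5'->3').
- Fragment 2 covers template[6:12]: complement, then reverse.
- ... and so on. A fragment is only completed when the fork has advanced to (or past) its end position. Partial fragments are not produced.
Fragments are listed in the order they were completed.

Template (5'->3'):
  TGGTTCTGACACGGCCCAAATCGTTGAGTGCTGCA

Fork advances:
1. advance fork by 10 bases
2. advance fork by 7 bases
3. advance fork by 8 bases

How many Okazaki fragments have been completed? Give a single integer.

Answer: 4

Derivation:
Step 1: advance 10 -> fork_pos = 0 + 10 = 10. Reached multiple(s) of 6: 6 -> fragment 1 completed (1 total).
Step 2: advance 7 -> fork_pos = 10 + 7 = 17. Reached multiple(s) of 6: 12 -> fragment 2 completed (2 total).
Step 3: advance 8 -> fork_pos = 17 + 8 = 25. Reached multiple(s) of 6: 18, 24 -> fragments 3-4 completed (4 total).
Check: final fork_pos = 25; the multiples of 6 that are <= 25 are 6..24 -> 25 // 6 = 4 completed fragment(s).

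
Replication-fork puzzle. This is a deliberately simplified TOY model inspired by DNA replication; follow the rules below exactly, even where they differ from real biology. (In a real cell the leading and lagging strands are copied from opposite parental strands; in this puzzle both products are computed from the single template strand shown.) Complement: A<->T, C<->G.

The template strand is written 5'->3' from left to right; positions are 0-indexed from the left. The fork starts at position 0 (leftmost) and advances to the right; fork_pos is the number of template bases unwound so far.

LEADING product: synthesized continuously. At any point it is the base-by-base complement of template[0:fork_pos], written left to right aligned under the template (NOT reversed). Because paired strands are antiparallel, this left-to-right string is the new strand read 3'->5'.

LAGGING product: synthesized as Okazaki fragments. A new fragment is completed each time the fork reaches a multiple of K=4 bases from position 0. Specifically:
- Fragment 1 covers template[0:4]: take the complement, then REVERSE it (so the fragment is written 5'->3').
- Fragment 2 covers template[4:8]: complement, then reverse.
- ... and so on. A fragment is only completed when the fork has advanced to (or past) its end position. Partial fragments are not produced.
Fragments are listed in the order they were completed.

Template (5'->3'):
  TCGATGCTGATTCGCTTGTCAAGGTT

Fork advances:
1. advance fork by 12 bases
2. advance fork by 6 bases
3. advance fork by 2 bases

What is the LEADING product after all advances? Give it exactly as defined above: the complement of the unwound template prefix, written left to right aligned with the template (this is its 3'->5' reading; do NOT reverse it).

Step 1: advance 12 -> fork_pos = 0 + 12 = 12.
Step 2: advance 6 -> fork_pos = 12 + 6 = 18.
Step 3: advance 2 -> fork_pos = 18 + 2 = 20.
Unwound prefix: template[0:20] = TCGATGCTGATTCGCTTGTC
Complement it base by base (A<->T, C<->G), keeping left-to-right order:
  [0:5] TCGAT -> AGCTA
  [5:10] GCTGA -> CGACT
  [10:15] TTCGC -> AAGCG
  [15:20] TTGTC -> AACAG
Concatenate: AGCTACGACTAAGCGAACAG (length 20; written aligned with the template, i.e. 3'->5').

Answer: AGCTACGACTAAGCGAACAG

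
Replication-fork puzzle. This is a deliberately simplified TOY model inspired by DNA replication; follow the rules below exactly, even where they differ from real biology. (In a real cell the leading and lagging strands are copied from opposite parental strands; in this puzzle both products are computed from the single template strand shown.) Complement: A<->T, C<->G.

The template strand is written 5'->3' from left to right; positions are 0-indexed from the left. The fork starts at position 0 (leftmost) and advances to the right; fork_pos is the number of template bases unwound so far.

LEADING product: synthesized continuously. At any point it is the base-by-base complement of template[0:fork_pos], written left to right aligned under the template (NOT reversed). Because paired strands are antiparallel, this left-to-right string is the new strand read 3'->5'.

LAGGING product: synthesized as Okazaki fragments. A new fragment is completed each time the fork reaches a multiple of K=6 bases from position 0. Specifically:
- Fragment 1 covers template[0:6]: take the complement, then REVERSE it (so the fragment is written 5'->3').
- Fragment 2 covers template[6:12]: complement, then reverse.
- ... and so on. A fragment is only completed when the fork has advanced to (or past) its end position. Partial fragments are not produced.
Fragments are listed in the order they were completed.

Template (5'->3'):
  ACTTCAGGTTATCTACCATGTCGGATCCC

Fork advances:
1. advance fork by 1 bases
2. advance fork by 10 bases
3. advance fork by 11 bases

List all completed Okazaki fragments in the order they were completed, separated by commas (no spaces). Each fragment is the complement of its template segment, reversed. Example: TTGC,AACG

Answer: TGAAGT,ATAACC,TGGTAG

Derivation:
Step 1: advance 1 -> fork_pos = 0 + 1 = 1. Next multiple of 6 is 6 (not reached); still 0 fragment(s).
Step 2: advance 10 -> fork_pos = 1 + 10 = 11. Reached multiple(s) of 6: 6 -> fragment 1 completed (1 total).
Step 3: advance 11 -> fork_pos = 11 + 11 = 22. Reached multiple(s) of 6: 12, 18 -> fragments 2-3 completed (3 total).
Final fork_pos = 22, so 3 fragment(s) are complete. Build each: template segment -> complement -> reverse.
Fragment 1: template[0:6] = ACTTCA -> complement TGAAGT -> reversed TGAAGT
Fragment 2: template[6:12] = GGTTAT -> complement CCAATA -> reversed ATAACC
Fragment 3: template[12:18] = CTACCA -> complement GATGGT -> reversed TGGTAG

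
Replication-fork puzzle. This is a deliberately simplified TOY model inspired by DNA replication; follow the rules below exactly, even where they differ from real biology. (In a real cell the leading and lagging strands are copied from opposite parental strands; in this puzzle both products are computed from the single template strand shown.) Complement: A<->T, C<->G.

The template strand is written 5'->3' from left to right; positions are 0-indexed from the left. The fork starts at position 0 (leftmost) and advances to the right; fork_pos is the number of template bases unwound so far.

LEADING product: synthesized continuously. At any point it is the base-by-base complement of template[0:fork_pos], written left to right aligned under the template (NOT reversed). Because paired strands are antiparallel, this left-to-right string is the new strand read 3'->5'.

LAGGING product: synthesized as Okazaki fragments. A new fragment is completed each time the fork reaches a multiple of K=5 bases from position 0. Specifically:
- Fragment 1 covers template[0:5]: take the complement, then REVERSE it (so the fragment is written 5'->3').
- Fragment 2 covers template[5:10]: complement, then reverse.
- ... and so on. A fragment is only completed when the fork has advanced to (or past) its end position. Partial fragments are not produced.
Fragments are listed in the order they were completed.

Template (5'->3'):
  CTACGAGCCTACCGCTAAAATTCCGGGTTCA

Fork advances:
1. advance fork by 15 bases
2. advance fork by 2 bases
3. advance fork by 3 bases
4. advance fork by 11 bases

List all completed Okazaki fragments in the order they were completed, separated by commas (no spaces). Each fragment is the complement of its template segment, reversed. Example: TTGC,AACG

Answer: CGTAG,AGGCT,GCGGT,TTTTA,CGGAA,GAACC

Derivation:
Step 1: advance 15 -> fork_pos = 0 + 15 = 15. Reached multiple(s) of 5: 5, 10, 15 -> fragments 1-3 completed (3 total).
Step 2: advance 2 -> fork_pos = 15 + 2 = 17. Next multiple of 5 is 20 (not reached); still 3 fragment(s).
Step 3: advance 3 -> fork_pos = 17 + 3 = 20. Reached multiple(s) of 5: 20 -> fragment 4 completed (4 total).
Step 4: advance 11 -> fork_pos = 20 + 11 = 31. Reached multiple(s) of 5: 25, 30 -> fragments 5-6 completed (6 total).
Final fork_pos = 31, so 6 fragment(s) are complete. Build each: template segment -> complement -> reverse.
Fragment 1: template[0:5] = CTACG -> complement GATGC -> reversed CGTAG
Fragment 2: template[5:10] = AGCCT -> complement TCGGA -> reversed AGGCT
Fragment 3: template[10:15] = ACCGC -> complement TGGCG -> reversed GCGGT
Fragment 4: template[15:20] = TAAAA -> complement ATTTT -> reversed TTTTA
Fragment 5: template[20:25] = TTCCG -> complement AAGGC -> reversed CGGAA
Fragment 6: template[25:30] = GGTTC -> complement CCAAG -> reversed GAACC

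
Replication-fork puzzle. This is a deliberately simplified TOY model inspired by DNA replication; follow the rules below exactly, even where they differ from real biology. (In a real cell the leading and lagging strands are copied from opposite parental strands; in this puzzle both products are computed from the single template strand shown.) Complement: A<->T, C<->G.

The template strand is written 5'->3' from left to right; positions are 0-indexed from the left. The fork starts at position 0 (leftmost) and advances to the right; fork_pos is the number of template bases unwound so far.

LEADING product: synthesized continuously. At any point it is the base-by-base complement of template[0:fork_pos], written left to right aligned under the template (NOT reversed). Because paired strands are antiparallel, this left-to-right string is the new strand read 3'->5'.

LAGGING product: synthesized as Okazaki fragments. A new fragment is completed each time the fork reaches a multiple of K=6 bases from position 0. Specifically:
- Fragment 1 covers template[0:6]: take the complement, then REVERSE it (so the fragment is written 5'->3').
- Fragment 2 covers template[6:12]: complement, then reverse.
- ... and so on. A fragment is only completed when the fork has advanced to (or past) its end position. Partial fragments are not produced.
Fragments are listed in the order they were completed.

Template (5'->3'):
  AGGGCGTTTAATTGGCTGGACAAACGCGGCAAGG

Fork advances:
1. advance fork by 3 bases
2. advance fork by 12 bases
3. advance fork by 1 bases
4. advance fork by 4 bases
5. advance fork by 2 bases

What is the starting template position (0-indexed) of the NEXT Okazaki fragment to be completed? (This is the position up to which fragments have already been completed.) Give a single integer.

Answer: 18

Derivation:
Step 1: advance 3 -> fork_pos = 0 + 3 = 3. Next multiple of 6 is 6 (not reached); still 0 fragment(s).
Step 2: advance 12 -> fork_pos = 3 + 12 = 15. Reached multiple(s) of 6: 6, 12 -> fragments 1-2 completed (2 total).
Step 3: advance 1 -> fork_pos = 15 + 1 = 16. Next multiple of 6 is 18 (not reached); still 2 fragment(s).
Step 4: advance 4 -> fork_pos = 16 + 4 = 20. Reached multiple(s) of 6: 18 -> fragment 3 completed (3 total).
Step 5: advance 2 -> fork_pos = 20 + 2 = 22. Next multiple of 6 is 24 (not reached); still 3 fragment(s).
3 fragment(s) completed, covering template[0:18] (3 x 6 = 18). The next fragment, fragment 4, covers template[18:24], so it starts at position 18.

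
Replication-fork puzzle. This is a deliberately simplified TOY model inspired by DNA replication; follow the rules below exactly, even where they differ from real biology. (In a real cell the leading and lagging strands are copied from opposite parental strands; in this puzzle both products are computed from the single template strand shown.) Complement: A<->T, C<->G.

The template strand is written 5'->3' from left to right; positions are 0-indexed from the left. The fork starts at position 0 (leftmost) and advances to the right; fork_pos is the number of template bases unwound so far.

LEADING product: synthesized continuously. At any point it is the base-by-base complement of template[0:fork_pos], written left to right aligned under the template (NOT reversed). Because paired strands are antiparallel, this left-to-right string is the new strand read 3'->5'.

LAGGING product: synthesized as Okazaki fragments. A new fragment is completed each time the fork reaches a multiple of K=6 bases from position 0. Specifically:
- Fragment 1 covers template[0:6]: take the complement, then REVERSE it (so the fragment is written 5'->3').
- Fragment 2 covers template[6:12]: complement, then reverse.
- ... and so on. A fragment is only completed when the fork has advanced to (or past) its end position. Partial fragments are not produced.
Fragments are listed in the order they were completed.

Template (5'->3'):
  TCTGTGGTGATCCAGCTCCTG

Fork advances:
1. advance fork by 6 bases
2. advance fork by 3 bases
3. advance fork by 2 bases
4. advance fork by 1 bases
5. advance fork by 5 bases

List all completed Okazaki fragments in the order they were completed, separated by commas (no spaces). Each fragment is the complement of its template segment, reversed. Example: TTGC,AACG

Step 1: advance 6 -> fork_pos = 0 + 6 = 6. Reached multiple(s) of 6: 6 -> fragment 1 completed (1 total).
Step 2: advance 3 -> fork_pos = 6 + 3 = 9. Next multiple of 6 is 12 (not reached); still 1 fragment(s).
Step 3: advance 2 -> fork_pos = 9 + 2 = 11. Next multiple of 6 is 12 (not reached); still 1 fragment(s).
Step 4: advance 1 -> fork_pos = 11 + 1 = 12. Reached multiple(s) of 6: 12 -> fragment 2 completed (2 total).
Step 5: advance 5 -> fork_pos = 12 + 5 = 17. Next multiple of 6 is 18 (not reached); still 2 fragment(s).
Final fork_pos = 17, so 2 fragment(s) are complete. Build each: template segment -> complement -> reverse.
Fragment 1: template[0:6] = TCTGTG -> complement AGACAC -> reversed CACAGA
Fragment 2: template[6:12] = GTGATC -> complement CACTAG -> reversed GATCAC

Answer: CACAGA,GATCAC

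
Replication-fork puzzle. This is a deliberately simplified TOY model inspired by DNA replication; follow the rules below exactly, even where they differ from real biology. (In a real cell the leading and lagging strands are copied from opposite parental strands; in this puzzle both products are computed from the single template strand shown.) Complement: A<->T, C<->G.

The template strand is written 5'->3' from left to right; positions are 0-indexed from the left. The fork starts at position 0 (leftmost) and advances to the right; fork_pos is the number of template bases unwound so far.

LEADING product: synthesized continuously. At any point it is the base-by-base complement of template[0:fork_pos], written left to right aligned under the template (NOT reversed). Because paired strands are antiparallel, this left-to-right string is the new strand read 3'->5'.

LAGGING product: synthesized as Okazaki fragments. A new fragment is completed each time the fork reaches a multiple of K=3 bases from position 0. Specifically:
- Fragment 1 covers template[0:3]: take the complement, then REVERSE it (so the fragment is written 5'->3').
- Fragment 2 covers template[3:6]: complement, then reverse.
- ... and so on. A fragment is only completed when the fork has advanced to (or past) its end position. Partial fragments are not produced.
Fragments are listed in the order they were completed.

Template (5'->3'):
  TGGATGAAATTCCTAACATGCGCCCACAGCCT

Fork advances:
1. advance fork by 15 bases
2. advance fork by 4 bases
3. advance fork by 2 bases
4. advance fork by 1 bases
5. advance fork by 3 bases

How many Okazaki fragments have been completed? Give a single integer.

Answer: 8

Derivation:
Step 1: advance 15 -> fork_pos = 0 + 15 = 15. Reached multiple(s) of 3: 3, 6, 9, 12, 15 -> fragments 1-5 completed (5 total).
Step 2: advance 4 -> fork_pos = 15 + 4 = 19. Reached multiple(s) of 3: 18 -> fragment 6 completed (6 total).
Step 3: advance 2 -> fork_pos = 19 + 2 = 21. Reached multiple(s) of 3: 21 -> fragment 7 completed (7 total).
Step 4: advance 1 -> fork_pos = 21 + 1 = 22. Next multiple of 3 is 24 (not reached); still 7 fragment(s).
Step 5: advance 3 -> fork_pos = 22 + 3 = 25. Reached multiple(s) of 3: 24 -> fragment 8 completed (8 total).
Check: final fork_pos = 25; the multiples of 3 that are <= 25 are 3..24 -> 25 // 3 = 8 completed fragment(s).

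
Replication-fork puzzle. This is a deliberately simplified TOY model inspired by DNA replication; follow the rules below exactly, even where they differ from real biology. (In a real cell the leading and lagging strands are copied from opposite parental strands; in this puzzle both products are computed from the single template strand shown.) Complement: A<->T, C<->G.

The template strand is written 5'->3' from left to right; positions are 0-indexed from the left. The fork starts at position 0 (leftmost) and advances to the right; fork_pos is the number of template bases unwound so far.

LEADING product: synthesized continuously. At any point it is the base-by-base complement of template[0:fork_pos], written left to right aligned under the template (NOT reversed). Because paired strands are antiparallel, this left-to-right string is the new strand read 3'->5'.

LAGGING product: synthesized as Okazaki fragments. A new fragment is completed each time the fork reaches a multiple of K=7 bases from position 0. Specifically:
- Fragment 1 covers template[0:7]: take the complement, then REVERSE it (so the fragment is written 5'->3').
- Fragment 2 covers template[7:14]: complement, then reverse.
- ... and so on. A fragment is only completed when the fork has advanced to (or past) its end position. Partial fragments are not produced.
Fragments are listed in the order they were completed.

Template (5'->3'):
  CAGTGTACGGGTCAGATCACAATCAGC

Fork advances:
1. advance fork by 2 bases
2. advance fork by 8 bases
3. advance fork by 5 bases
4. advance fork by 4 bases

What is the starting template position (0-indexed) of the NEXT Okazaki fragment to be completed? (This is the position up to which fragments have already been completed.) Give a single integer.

Step 1: advance 2 -> fork_pos = 0 + 2 = 2. Next multiple of 7 is 7 (not reached); still 0 fragment(s).
Step 2: advance 8 -> fork_pos = 2 + 8 = 10. Reached multiple(s) of 7: 7 -> fragment 1 completed (1 total).
Step 3: advance 5 -> fork_pos = 10 + 5 = 15. Reached multiple(s) of 7: 14 -> fragment 2 completed (2 total).
Step 4: advance 4 -> fork_pos = 15 + 4 = 19. Next multiple of 7 is 21 (not reached); still 2 fragment(s).
2 fragment(s) completed, covering template[0:14] (2 x 7 = 14). The next fragment, fragment 3, covers template[14:21], so it starts at position 14.

Answer: 14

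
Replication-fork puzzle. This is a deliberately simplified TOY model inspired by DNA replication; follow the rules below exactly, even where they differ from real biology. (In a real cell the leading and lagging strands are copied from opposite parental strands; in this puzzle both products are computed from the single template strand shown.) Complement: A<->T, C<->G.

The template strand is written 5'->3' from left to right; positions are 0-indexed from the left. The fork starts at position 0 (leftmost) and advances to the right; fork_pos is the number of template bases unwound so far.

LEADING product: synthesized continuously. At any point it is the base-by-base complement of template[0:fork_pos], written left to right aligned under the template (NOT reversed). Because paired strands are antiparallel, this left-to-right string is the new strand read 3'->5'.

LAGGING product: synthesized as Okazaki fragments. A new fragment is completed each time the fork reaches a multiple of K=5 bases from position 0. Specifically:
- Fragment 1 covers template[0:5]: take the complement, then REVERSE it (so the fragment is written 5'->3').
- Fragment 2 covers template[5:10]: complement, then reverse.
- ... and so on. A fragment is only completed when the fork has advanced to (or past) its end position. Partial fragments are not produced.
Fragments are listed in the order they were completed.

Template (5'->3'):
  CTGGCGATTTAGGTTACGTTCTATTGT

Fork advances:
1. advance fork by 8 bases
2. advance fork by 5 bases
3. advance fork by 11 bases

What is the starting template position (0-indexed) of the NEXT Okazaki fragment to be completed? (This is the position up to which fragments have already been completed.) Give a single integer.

Step 1: advance 8 -> fork_pos = 0 + 8 = 8. Reached multiple(s) of 5: 5 -> fragment 1 completed (1 total).
Step 2: advance 5 -> fork_pos = 8 + 5 = 13. Reached multiple(s) of 5: 10 -> fragment 2 completed (2 total).
Step 3: advance 11 -> fork_pos = 13 + 11 = 24. Reached multiple(s) of 5: 15, 20 -> fragments 3-4 completed (4 total).
4 fragment(s) completed, covering template[0:20] (4 x 5 = 20). The next fragment, fragment 5, covers template[20:25], so it starts at position 20.

Answer: 20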